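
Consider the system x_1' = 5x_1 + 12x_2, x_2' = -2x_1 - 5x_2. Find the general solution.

x_1(t) = -3K_1e^(t) - 2K_2e^(-t), x_2(t) = K_1e^(t) + K_2e^(-t)

Coefficient matrix A = [[5, 12], [-2, -5]].
Characteristic polynomial det(A - λI) = λ^2 - 1 = 0.
Eigenvalues λ = 1, -1.
For λ=1: (A-λI) row 1 is [4, 12], so an eigenvector is (-3, 1).
For λ=-1: (A-λI) row 1 is [6, 12], so an eigenvector is (-2, 1).
General solution: K_1e^(t)(-3,1) + K_2e^(-t)(-2,1).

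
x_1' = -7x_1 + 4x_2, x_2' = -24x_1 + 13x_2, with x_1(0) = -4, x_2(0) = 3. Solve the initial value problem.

x_1(t) = 11e^(5t) - 15e^(t), x_2(t) = 33e^(5t) - 30e^(t)

Coefficient matrix A = [[-7, 4], [-24, 13]].
Characteristic polynomial det(A - λI) = λ^2 - 6λ + 5 = 0.
Eigenvalues λ = 1, 5.
For λ=1: (A-λI) row 1 is [-8, 4], so an eigenvector is (1, 2).
For λ=5: (A-λI) row 1 is [-12, 4], so an eigenvector is (1, 3).
General solution: c_1e^(t)(1,2) + c_2e^(5t)(1,3).
Applying x_1(0)=-4, x_2(0)=3 gives c_1=-15, c_2=11.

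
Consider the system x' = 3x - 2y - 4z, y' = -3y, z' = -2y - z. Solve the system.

x(t) = K_1e^(-t) + K_2e^(-3t) + K_3e^(3t), y(t) = K_2e^(-3t), z(t) = K_1e^(-t) + K_2e^(-3t)

Coefficient matrix A = [[3, -2, -4], [0, -3, 0], [0, -2, -1]].
det(A - λI) = 0 gives eigenvalues λ = -1, -3, 3.
For λ=-1: eigenvector (1,0,1).
For λ=-3: eigenvector (1,1,1).
For λ=3: eigenvector (1,0,0).
General solution: K_1e^(-t)(1,0,1) + K_2e^(-3t)(1,1,1) + K_3e^(3t)(1,0,0).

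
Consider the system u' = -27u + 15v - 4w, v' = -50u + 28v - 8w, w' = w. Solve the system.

u(t) = 3K_1e^(-2t) + 2K_2e^(t) + K_3e^(3t), v(t) = 5K_1e^(-2t) + 4K_2e^(t) + 2K_3e^(3t), w(t) = K_2e^(t)

Coefficient matrix A = [[-27, 15, -4], [-50, 28, -8], [0, 0, 1]].
det(A - λI) = 0 gives eigenvalues λ = -2, 1, 3.
For λ=-2: eigenvector (3,5,0).
For λ=1: eigenvector (2,4,1).
For λ=3: eigenvector (1,2,0).
General solution: K_1e^(-2t)(3,5,0) + K_2e^(t)(2,4,1) + K_3e^(3t)(1,2,0).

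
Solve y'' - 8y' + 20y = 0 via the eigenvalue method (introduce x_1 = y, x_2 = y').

y(t) = C_1e^(4t)cos(2t) + C_2e^(4t)sin(2t)

Let x_1 = y, x_2 = y'. Then x_1' = x_2 and x_2' = -20x_1 + 8x_2.
A = [[0,1],[-20,8]]; det(A-λI) = λ^2 - 8λ + 20.
Eigenvalues λ = 4 ± 2i.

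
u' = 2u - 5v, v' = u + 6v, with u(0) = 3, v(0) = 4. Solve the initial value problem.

Coefficient matrix A = [[2, -5], [1, 6]].
Characteristic polynomial det(A - λI) = λ^2 - 8λ + 17 = 0.
Eigenvalues λ = 4 ± i (complex conjugate pair).
For λ=4+i: an eigenvector is (-2,1) - i(-1,0) = (-2 + i, 1).
A real fundamental pair from Re and Im of e^((4+i)t)v: X_1 = e^(4t)(cos(t)·(-2,1) + sin(t)·(-1,0)), X_2 = e^(4t)(sin(t)·(-2,1) - cos(t)·(-1,0)).
General solution: c_1X_1 + c_2X_2.
Applying u(0)=3, v(0)=4 gives c_1=4, c_2=11.

u(t) = -26e^(4t)sin(t) + 3e^(4t)cos(t), v(t) = 11e^(4t)sin(t) + 4e^(4t)cos(t)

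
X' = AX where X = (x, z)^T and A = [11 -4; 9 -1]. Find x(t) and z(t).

x(t) = -2c_1e^(5t) - 2c_2te^(5t) + c_2e^(5t), z(t) = -3c_1e^(5t) - 3c_2te^(5t) + 2c_2e^(5t)

Coefficient matrix A = [[11, -4], [9, -1]].
Characteristic polynomial det(A - λI) = λ^2 - 10λ + 25 = 0.
Single eigenvalue λ = 5 with algebraic multiplicity 2.
Eigenvector v = (-2,-3); generalized eigenvector w with (A-λI)w=v is (1,2).
General solution: e^(5t)[c_1·v + c_2·(t·v + w)].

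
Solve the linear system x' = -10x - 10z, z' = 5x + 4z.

x(t) = 3K_1e^(-3t)sin(t) + K_1e^(-3t)cos(t) + K_2e^(-3t)sin(t) - 3K_2e^(-3t)cos(t), z(t) = -2K_1e^(-3t)sin(t) - K_1e^(-3t)cos(t) - K_2e^(-3t)sin(t) + 2K_2e^(-3t)cos(t)

Coefficient matrix A = [[-10, -10], [5, 4]].
Characteristic polynomial det(A - λI) = λ^2 + 6λ + 10 = 0.
Eigenvalues λ = -3 ± i (complex conjugate pair).
For λ=-3+i: an eigenvector is (1,-1) - i(3,-2) = (1 - 3i, -1 + 2i).
A real fundamental pair from Re and Im of e^((-3+i)t)v: X_1 = e^(-3t)(cos(t)·(1,-1) + sin(t)·(3,-2)), X_2 = e^(-3t)(sin(t)·(1,-1) - cos(t)·(3,-2)).
General solution: K_1X_1 + K_2X_2.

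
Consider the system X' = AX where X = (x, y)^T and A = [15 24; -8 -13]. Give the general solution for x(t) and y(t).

Coefficient matrix A = [[15, 24], [-8, -13]].
Characteristic polynomial det(A - λI) = λ^2 - 2λ - 3 = 0.
Eigenvalues λ = -1, 3.
For λ=-1: (A-λI) row 1 is [16, 24], so an eigenvector is (3, -2).
For λ=3: (A-λI) row 1 is [12, 24], so an eigenvector is (-2, 1).
General solution: C_1e^(-t)(3,-2) + C_2e^(3t)(-2,1).

x(t) = 3C_1e^(-t) - 2C_2e^(3t), y(t) = -2C_1e^(-t) + C_2e^(3t)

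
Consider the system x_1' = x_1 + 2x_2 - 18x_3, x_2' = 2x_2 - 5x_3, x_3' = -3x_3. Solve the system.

x_1(t) = K_1e^(t) + 2K_2e^(2t) + 4K_3e^(-3t), x_2(t) = K_2e^(2t) + K_3e^(-3t), x_3(t) = K_3e^(-3t)

Coefficient matrix A = [[1, 2, -18], [0, 2, -5], [0, 0, -3]].
det(A - λI) = 0 gives eigenvalues λ = 1, 2, -3.
For λ=1: eigenvector (1,0,0).
For λ=2: eigenvector (2,1,0).
For λ=-3: eigenvector (4,1,1).
General solution: K_1e^(t)(1,0,0) + K_2e^(2t)(2,1,0) + K_3e^(-3t)(4,1,1).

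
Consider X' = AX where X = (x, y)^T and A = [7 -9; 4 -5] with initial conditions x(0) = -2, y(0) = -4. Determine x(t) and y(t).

Coefficient matrix A = [[7, -9], [4, -5]].
Characteristic polynomial det(A - λI) = λ^2 - 2λ + 1 = 0.
Single eigenvalue λ = 1 with algebraic multiplicity 2.
Eigenvector v = (-3,-2); generalized eigenvector w with (A-λI)w=v is (1,1).
General solution: e^(t)[K_1·v + K_2·(t·v + w)].
Applying x(0)=-2, y(0)=-4 gives K_1=-2, K_2=-8.

x(t) = 24te^(t) - 2e^(t), y(t) = 16te^(t) - 4e^(t)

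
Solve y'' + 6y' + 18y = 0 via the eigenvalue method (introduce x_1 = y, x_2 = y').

Let x_1 = y, x_2 = y'. Then x_1' = x_2 and x_2' = -18x_1 - 6x_2.
A = [[0,1],[-18,-6]]; det(A-λI) = λ^2 + 6λ + 18.
Eigenvalues λ = -3 ± 3i.

y(t) = C_1e^(-3t)cos(3t) + C_2e^(-3t)sin(3t)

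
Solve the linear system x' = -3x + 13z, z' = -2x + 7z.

x(t) = -2c_1e^(2t)sin(t) + 3c_1e^(2t)cos(t) + 3c_2e^(2t)sin(t) + 2c_2e^(2t)cos(t), z(t) = -c_1e^(2t)sin(t) + c_1e^(2t)cos(t) + c_2e^(2t)sin(t) + c_2e^(2t)cos(t)

Coefficient matrix A = [[-3, 13], [-2, 7]].
Characteristic polynomial det(A - λI) = λ^2 - 4λ + 5 = 0.
Eigenvalues λ = 2 ± i (complex conjugate pair).
For λ=2+i: an eigenvector is (3,1) - i(-2,-1) = (3 + 2i, 1 + i).
A real fundamental pair from Re and Im of e^((2+i)t)v: X_1 = e^(2t)(cos(t)·(3,1) + sin(t)·(-2,-1)), X_2 = e^(2t)(sin(t)·(3,1) - cos(t)·(-2,-1)).
General solution: c_1X_1 + c_2X_2.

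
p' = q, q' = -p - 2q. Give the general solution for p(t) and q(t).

Coefficient matrix A = [[0, 1], [-1, -2]].
Characteristic polynomial det(A - λI) = λ^2 + 2λ + 1 = 0.
Single eigenvalue λ = -1 with algebraic multiplicity 2.
Eigenvector v = (-1,1); generalized eigenvector w with (A-λI)w=v is (-2,1).
General solution: e^(-t)[c_1·v + c_2·(t·v + w)].

p(t) = -c_1e^(-t) - c_2te^(-t) - 2c_2e^(-t), q(t) = c_1e^(-t) + c_2te^(-t) + c_2e^(-t)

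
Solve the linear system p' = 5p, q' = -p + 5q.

p(t) = -c_2e^(5t), q(t) = c_1e^(5t) + c_2te^(5t) - c_2e^(5t)

Coefficient matrix A = [[5, 0], [-1, 5]].
Characteristic polynomial det(A - λI) = λ^2 - 10λ + 25 = 0.
Single eigenvalue λ = 5 with algebraic multiplicity 2.
Eigenvector v = (0,1); generalized eigenvector w with (A-λI)w=v is (-1,-1).
General solution: e^(5t)[c_1·v + c_2·(t·v + w)].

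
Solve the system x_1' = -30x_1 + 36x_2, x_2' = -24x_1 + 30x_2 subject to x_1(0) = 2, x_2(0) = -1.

Coefficient matrix A = [[-30, 36], [-24, 30]].
Characteristic polynomial det(A - λI) = λ^2 - 36 = 0.
Eigenvalues λ = 6, -6.
For λ=6: (A-λI) row 1 is [-36, 36], so an eigenvector is (1, 1).
For λ=-6: (A-λI) row 1 is [-24, 36], so an eigenvector is (-3, -2).
General solution: C_1e^(6t)(1,1) + C_2e^(-6t)(-3,-2).
Applying x_1(0)=2, x_2(0)=-1 gives C_1=-7, C_2=-3.

x_1(t) = -7e^(6t) + 9e^(-6t), x_2(t) = -7e^(6t) + 6e^(-6t)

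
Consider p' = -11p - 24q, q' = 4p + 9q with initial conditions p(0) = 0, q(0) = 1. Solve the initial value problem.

p(t) = -6e^(t) + 6e^(-3t), q(t) = 3e^(t) - 2e^(-3t)

Coefficient matrix A = [[-11, -24], [4, 9]].
Characteristic polynomial det(A - λI) = λ^2 + 2λ - 3 = 0.
Eigenvalues λ = 1, -3.
For λ=1: (A-λI) row 1 is [-12, -24], so an eigenvector is (-2, 1).
For λ=-3: (A-λI) row 1 is [-8, -24], so an eigenvector is (3, -1).
General solution: C_1e^(t)(-2,1) + C_2e^(-3t)(3,-1).
Applying p(0)=0, q(0)=1 gives C_1=3, C_2=2.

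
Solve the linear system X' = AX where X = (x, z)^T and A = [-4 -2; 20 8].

x(t) = c_1e^(2t)cos(2t) + c_2e^(2t)sin(2t), z(t) = c_1e^(2t)sin(2t) - 3c_1e^(2t)cos(2t) - 3c_2e^(2t)sin(2t) - c_2e^(2t)cos(2t)

Coefficient matrix A = [[-4, -2], [20, 8]].
Characteristic polynomial det(A - λI) = λ^2 - 4λ + 8 = 0.
Eigenvalues λ = 2 ± 2i (complex conjugate pair).
For λ=2+2i: an eigenvector is (1,-3) - i(0,1) = (1, -3 - i).
A real fundamental pair from Re and Im of e^((2+2i)t)v: X_1 = e^(2t)(cos(2t)·(1,-3) + sin(2t)·(0,1)), X_2 = e^(2t)(sin(2t)·(1,-3) - cos(2t)·(0,1)).
General solution: c_1X_1 + c_2X_2.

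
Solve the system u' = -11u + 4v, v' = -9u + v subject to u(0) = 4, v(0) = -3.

u(t) = -36te^(-5t) + 4e^(-5t), v(t) = -54te^(-5t) - 3e^(-5t)

Coefficient matrix A = [[-11, 4], [-9, 1]].
Characteristic polynomial det(A - λI) = λ^2 + 10λ + 25 = 0.
Single eigenvalue λ = -5 with algebraic multiplicity 2.
Eigenvector v = (-2,-3); generalized eigenvector w with (A-λI)w=v is (-1,-2).
General solution: e^(-5t)[C_1·v + C_2·(t·v + w)].
Applying u(0)=4, v(0)=-3 gives C_1=-11, C_2=18.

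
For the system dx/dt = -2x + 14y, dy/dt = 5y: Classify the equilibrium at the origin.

A = [[-2,14],[0,5]]; det(A-λI) = λ^2 - 3λ - 10.
λ = 5, -2: opposite signs.

saddle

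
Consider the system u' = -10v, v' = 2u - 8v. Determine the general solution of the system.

u(t) = -2K_1e^(-4t)sin(2t) - K_1e^(-4t)cos(2t) - K_2e^(-4t)sin(2t) + 2K_2e^(-4t)cos(2t), v(t) = -K_1e^(-4t)sin(2t) + K_2e^(-4t)cos(2t)

Coefficient matrix A = [[0, -10], [2, -8]].
Characteristic polynomial det(A - λI) = λ^2 + 8λ + 20 = 0.
Eigenvalues λ = -4 ± 2i (complex conjugate pair).
For λ=-4+2i: an eigenvector is (-1,0) - i(-2,-1) = (-1 + 2i, 0 + i).
A real fundamental pair from Re and Im of e^((-4+2i)t)v: X_1 = e^(-4t)(cos(2t)·(-1,0) + sin(2t)·(-2,-1)), X_2 = e^(-4t)(sin(2t)·(-1,0) - cos(2t)·(-2,-1)).
General solution: K_1X_1 + K_2X_2.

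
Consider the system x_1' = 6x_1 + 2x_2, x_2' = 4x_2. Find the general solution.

x_1(t) = -C_1e^(6t) - C_2e^(4t), x_2(t) = C_2e^(4t)

Coefficient matrix A = [[6, 2], [0, 4]].
Characteristic polynomial det(A - λI) = λ^2 - 10λ + 24 = 0.
Eigenvalues λ = 6, 4.
For λ=6: (A-λI) row 1 is [0, 2], so an eigenvector is (-1, 0).
For λ=4: (A-λI) row 1 is [2, 2], so an eigenvector is (-1, 1).
General solution: C_1e^(6t)(-1,0) + C_2e^(4t)(-1,1).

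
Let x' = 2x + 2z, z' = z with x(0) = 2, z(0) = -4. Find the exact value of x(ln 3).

A = [[2,2],[0,1]]; eigenvalues λ = 2, 1.
Eigenvectors: (1,0) for λ=2, (2,-1) for λ=1.
From the initial condition, c_1 = -6, c_2 = 4.
x(ln 3) = (-6)(3^2)(1) + (4)(3^1)(2) = -30.

-30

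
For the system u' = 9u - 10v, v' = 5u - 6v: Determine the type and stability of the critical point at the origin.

A = [[9,-10],[5,-6]]; det(A-λI) = λ^2 - 3λ - 4.
λ = -1, 4: opposite signs.

saddle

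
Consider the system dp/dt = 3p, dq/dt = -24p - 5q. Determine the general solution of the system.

p(t) = -c_1e^(3t), q(t) = 3c_1e^(3t) - c_2e^(-5t)

Coefficient matrix A = [[3, 0], [-24, -5]].
Characteristic polynomial det(A - λI) = λ^2 + 2λ - 15 = 0.
Eigenvalues λ = 3, -5.
For λ=3: (A-λI) row 2 is [-24, -8], so an eigenvector is (-1, 3).
For λ=-5: (A-λI) row 1 is [8, 0], so an eigenvector is (0, -1).
General solution: c_1e^(3t)(-1,3) + c_2e^(-5t)(0,-1).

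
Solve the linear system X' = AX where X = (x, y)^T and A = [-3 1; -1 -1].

x(t) = -K_1e^(-2t) - K_2te^(-2t) - 2K_2e^(-2t), y(t) = -K_1e^(-2t) - K_2te^(-2t) - 3K_2e^(-2t)

Coefficient matrix A = [[-3, 1], [-1, -1]].
Characteristic polynomial det(A - λI) = λ^2 + 4λ + 4 = 0.
Single eigenvalue λ = -2 with algebraic multiplicity 2.
Eigenvector v = (-1,-1); generalized eigenvector w with (A-λI)w=v is (-2,-3).
General solution: e^(-2t)[K_1·v + K_2·(t·v + w)].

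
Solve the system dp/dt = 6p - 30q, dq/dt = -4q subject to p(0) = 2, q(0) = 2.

p(t) = -4e^(6t) + 6e^(-4t), q(t) = 2e^(-4t)

Coefficient matrix A = [[6, -30], [0, -4]].
Characteristic polynomial det(A - λI) = λ^2 - 2λ - 24 = 0.
Eigenvalues λ = 6, -4.
For λ=6: (A-λI) row 1 is [0, -30], so an eigenvector is (1, 0).
For λ=-4: (A-λI) row 1 is [10, -30], so an eigenvector is (-3, -1).
General solution: K_1e^(6t)(1,0) + K_2e^(-4t)(-3,-1).
Applying p(0)=2, q(0)=2 gives K_1=-4, K_2=-2.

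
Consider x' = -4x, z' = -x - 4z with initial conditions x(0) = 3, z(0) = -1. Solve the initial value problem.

Coefficient matrix A = [[-4, 0], [-1, -4]].
Characteristic polynomial det(A - λI) = λ^2 + 8λ + 16 = 0.
Single eigenvalue λ = -4 with algebraic multiplicity 2.
Eigenvector v = (0,-1); generalized eigenvector w with (A-λI)w=v is (1,1).
General solution: e^(-4t)[C_1·v + C_2·(t·v + w)].
Applying x(0)=3, z(0)=-1 gives C_1=4, C_2=3.

x(t) = 3e^(-4t), z(t) = -3te^(-4t) - e^(-4t)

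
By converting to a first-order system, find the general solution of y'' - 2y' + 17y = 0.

y(t) = c_1e^(t)cos(4t) + c_2e^(t)sin(4t)

Let x_1 = y, x_2 = y'. Then x_1' = x_2 and x_2' = -17x_1 + 2x_2.
A = [[0,1],[-17,2]]; det(A-λI) = λ^2 - 2λ + 17.
Eigenvalues λ = 1 ± 4i.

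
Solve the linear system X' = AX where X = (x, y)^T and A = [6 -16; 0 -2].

Coefficient matrix A = [[6, -16], [0, -2]].
Characteristic polynomial det(A - λI) = λ^2 - 4λ - 12 = 0.
Eigenvalues λ = 6, -2.
For λ=6: (A-λI) row 1 is [0, -16], so an eigenvector is (-1, 0).
For λ=-2: (A-λI) row 1 is [8, -16], so an eigenvector is (2, 1).
General solution: C_1e^(6t)(-1,0) + C_2e^(-2t)(2,1).

x(t) = -C_1e^(6t) + 2C_2e^(-2t), y(t) = C_2e^(-2t)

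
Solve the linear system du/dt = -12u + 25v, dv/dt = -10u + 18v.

u(t) = 2C_1e^(3t)sin(5t) + C_1e^(3t)cos(5t) + C_2e^(3t)sin(5t) - 2C_2e^(3t)cos(5t), v(t) = C_1e^(3t)sin(5t) + C_1e^(3t)cos(5t) + C_2e^(3t)sin(5t) - C_2e^(3t)cos(5t)

Coefficient matrix A = [[-12, 25], [-10, 18]].
Characteristic polynomial det(A - λI) = λ^2 - 6λ + 34 = 0.
Eigenvalues λ = 3 ± 5i (complex conjugate pair).
For λ=3+5i: an eigenvector is (1,1) - i(2,1) = (1 - 2i, 1 - i).
A real fundamental pair from Re and Im of e^((3+5i)t)v: X_1 = e^(3t)(cos(5t)·(1,1) + sin(5t)·(2,1)), X_2 = e^(3t)(sin(5t)·(1,1) - cos(5t)·(2,1)).
General solution: C_1X_1 + C_2X_2.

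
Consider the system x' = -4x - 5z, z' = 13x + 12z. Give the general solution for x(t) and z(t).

Coefficient matrix A = [[-4, -5], [13, 12]].
Characteristic polynomial det(A - λI) = λ^2 - 8λ + 17 = 0.
Eigenvalues λ = 4 ± i (complex conjugate pair).
For λ=4+i: an eigenvector is (1,-2) - i(2,-3) = (1 - 2i, -2 + 3i).
A real fundamental pair from Re and Im of e^((4+i)t)v: X_1 = e^(4t)(cos(t)·(1,-2) + sin(t)·(2,-3)), X_2 = e^(4t)(sin(t)·(1,-2) - cos(t)·(2,-3)).
General solution: c_1X_1 + c_2X_2.

x(t) = 2c_1e^(4t)sin(t) + c_1e^(4t)cos(t) + c_2e^(4t)sin(t) - 2c_2e^(4t)cos(t), z(t) = -3c_1e^(4t)sin(t) - 2c_1e^(4t)cos(t) - 2c_2e^(4t)sin(t) + 3c_2e^(4t)cos(t)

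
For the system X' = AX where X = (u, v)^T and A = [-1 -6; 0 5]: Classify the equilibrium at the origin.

saddle

A = [[-1,-6],[0,5]]; det(A-λI) = λ^2 - 4λ - 5.
λ = 5, -1: opposite signs.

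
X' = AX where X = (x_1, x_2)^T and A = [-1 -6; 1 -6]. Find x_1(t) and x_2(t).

Coefficient matrix A = [[-1, -6], [1, -6]].
Characteristic polynomial det(A - λI) = λ^2 + 7λ + 12 = 0.
Eigenvalues λ = -4, -3.
For λ=-4: (A-λI) row 1 is [3, -6], so an eigenvector is (2, 1).
For λ=-3: (A-λI) row 1 is [2, -6], so an eigenvector is (3, 1).
General solution: C_1e^(-4t)(2,1) + C_2e^(-3t)(3,1).

x_1(t) = 2C_1e^(-4t) + 3C_2e^(-3t), x_2(t) = C_1e^(-4t) + C_2e^(-3t)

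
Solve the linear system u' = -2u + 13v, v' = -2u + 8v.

u(t) = -2c_1e^(3t)sin(t) + 3c_1e^(3t)cos(t) + 3c_2e^(3t)sin(t) + 2c_2e^(3t)cos(t), v(t) = -c_1e^(3t)sin(t) + c_1e^(3t)cos(t) + c_2e^(3t)sin(t) + c_2e^(3t)cos(t)

Coefficient matrix A = [[-2, 13], [-2, 8]].
Characteristic polynomial det(A - λI) = λ^2 - 6λ + 10 = 0.
Eigenvalues λ = 3 ± i (complex conjugate pair).
For λ=3+i: an eigenvector is (3,1) - i(-2,-1) = (3 + 2i, 1 + i).
A real fundamental pair from Re and Im of e^((3+i)t)v: X_1 = e^(3t)(cos(t)·(3,1) + sin(t)·(-2,-1)), X_2 = e^(3t)(sin(t)·(3,1) - cos(t)·(-2,-1)).
General solution: c_1X_1 + c_2X_2.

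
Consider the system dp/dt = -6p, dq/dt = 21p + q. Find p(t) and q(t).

p(t) = K_1e^(-6t), q(t) = -3K_1e^(-6t) - K_2e^(t)

Coefficient matrix A = [[-6, 0], [21, 1]].
Characteristic polynomial det(A - λI) = λ^2 + 5λ - 6 = 0.
Eigenvalues λ = -6, 1.
For λ=-6: (A-λI) row 2 is [21, 7], so an eigenvector is (1, -3).
For λ=1: (A-λI) row 1 is [-7, 0], so an eigenvector is (0, -1).
General solution: K_1e^(-6t)(1,-3) + K_2e^(t)(0,-1).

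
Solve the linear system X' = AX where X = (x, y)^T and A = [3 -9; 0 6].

x(t) = -3C_1e^(6t) + C_2e^(3t), y(t) = C_1e^(6t)

Coefficient matrix A = [[3, -9], [0, 6]].
Characteristic polynomial det(A - λI) = λ^2 - 9λ + 18 = 0.
Eigenvalues λ = 6, 3.
For λ=6: (A-λI) row 1 is [-3, -9], so an eigenvector is (-3, 1).
For λ=3: (A-λI) row 1 is [0, -9], so an eigenvector is (1, 0).
General solution: C_1e^(6t)(-3,1) + C_2e^(3t)(1,0).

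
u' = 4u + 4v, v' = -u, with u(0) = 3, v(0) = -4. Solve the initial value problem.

Coefficient matrix A = [[4, 4], [-1, 0]].
Characteristic polynomial det(A - λI) = λ^2 - 4λ + 4 = 0.
Single eigenvalue λ = 2 with algebraic multiplicity 2.
Eigenvector v = (2,-1); generalized eigenvector w with (A-λI)w=v is (-3,2).
General solution: e^(2t)[K_1·v + K_2·(t·v + w)].
Applying u(0)=3, v(0)=-4 gives K_1=-6, K_2=-5.

u(t) = -10te^(2t) + 3e^(2t), v(t) = 5te^(2t) - 4e^(2t)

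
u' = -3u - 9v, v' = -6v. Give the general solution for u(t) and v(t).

Coefficient matrix A = [[-3, -9], [0, -6]].
Characteristic polynomial det(A - λI) = λ^2 + 9λ + 18 = 0.
Eigenvalues λ = -6, -3.
For λ=-6: (A-λI) row 1 is [3, -9], so an eigenvector is (-3, -1).
For λ=-3: (A-λI) row 1 is [0, -9], so an eigenvector is (-1, 0).
General solution: K_1e^(-6t)(-3,-1) + K_2e^(-3t)(-1,0).

u(t) = -3K_1e^(-6t) - K_2e^(-3t), v(t) = -K_1e^(-6t)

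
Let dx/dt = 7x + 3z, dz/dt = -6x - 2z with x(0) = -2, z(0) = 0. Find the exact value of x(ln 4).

A = [[7,3],[-6,-2]]; eigenvalues λ = 4, 1.
Eigenvectors: (-1,1) for λ=4, (1,-2) for λ=1.
From the initial condition, c_1 = 4, c_2 = 2.
x(ln 4) = (4)(4^4)(-1) + (2)(4^1)(1) = -1016.

-1016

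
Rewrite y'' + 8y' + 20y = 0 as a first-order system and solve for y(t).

y(t) = K_1e^(-4t)cos(2t) + K_2e^(-4t)sin(2t)

Let x_1 = y, x_2 = y'. Then x_1' = x_2 and x_2' = -20x_1 - 8x_2.
A = [[0,1],[-20,-8]]; det(A-λI) = λ^2 + 8λ + 20.
Eigenvalues λ = -4 ± 2i.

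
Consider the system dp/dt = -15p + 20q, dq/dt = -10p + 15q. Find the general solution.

p(t) = -2c_1e^(-5t) + c_2e^(5t), q(t) = -c_1e^(-5t) + c_2e^(5t)

Coefficient matrix A = [[-15, 20], [-10, 15]].
Characteristic polynomial det(A - λI) = λ^2 - 25 = 0.
Eigenvalues λ = -5, 5.
For λ=-5: (A-λI) row 1 is [-10, 20], so an eigenvector is (-2, -1).
For λ=5: (A-λI) row 1 is [-20, 20], so an eigenvector is (1, 1).
General solution: c_1e^(-5t)(-2,-1) + c_2e^(5t)(1,1).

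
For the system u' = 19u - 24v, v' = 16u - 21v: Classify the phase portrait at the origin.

saddle

A = [[19,-24],[16,-21]]; det(A-λI) = λ^2 + 2λ - 15.
λ = 3, -5: opposite signs.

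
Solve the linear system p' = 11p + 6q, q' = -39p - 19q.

Coefficient matrix A = [[11, 6], [-39, -19]].
Characteristic polynomial det(A - λI) = λ^2 + 8λ + 25 = 0.
Eigenvalues λ = -4 ± 3i (complex conjugate pair).
For λ=-4+3i: an eigenvector is (1,-2) - i(1,-3) = (1 - i, -2 + 3i).
A real fundamental pair from Re and Im of e^((-4+3i)t)v: X_1 = e^(-4t)(cos(3t)·(1,-2) + sin(3t)·(1,-3)), X_2 = e^(-4t)(sin(3t)·(1,-2) - cos(3t)·(1,-3)).
General solution: c_1X_1 + c_2X_2.

p(t) = c_1e^(-4t)sin(3t) + c_1e^(-4t)cos(3t) + c_2e^(-4t)sin(3t) - c_2e^(-4t)cos(3t), q(t) = -3c_1e^(-4t)sin(3t) - 2c_1e^(-4t)cos(3t) - 2c_2e^(-4t)sin(3t) + 3c_2e^(-4t)cos(3t)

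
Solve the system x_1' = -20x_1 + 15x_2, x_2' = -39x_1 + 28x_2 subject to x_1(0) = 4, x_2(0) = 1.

x_1(t) = -27e^(4t)sin(3t) + 4e^(4t)cos(3t), x_2(t) = -44e^(4t)sin(3t) + e^(4t)cos(3t)

Coefficient matrix A = [[-20, 15], [-39, 28]].
Characteristic polynomial det(A - λI) = λ^2 - 8λ + 25 = 0.
Eigenvalues λ = 4 ± 3i (complex conjugate pair).
For λ=4+3i: an eigenvector is (-2,-3) - i(1,2) = (-2 - i, -3 - 2i).
A real fundamental pair from Re and Im of e^((4+3i)t)v: X_1 = e^(4t)(cos(3t)·(-2,-3) + sin(3t)·(1,2)), X_2 = e^(4t)(sin(3t)·(-2,-3) - cos(3t)·(1,2)).
General solution: c_1X_1 + c_2X_2.
Applying x_1(0)=4, x_2(0)=1 gives c_1=-7, c_2=10.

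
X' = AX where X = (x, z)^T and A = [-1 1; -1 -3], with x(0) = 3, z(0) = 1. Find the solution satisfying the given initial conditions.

Coefficient matrix A = [[-1, 1], [-1, -3]].
Characteristic polynomial det(A - λI) = λ^2 + 4λ + 4 = 0.
Single eigenvalue λ = -2 with algebraic multiplicity 2.
Eigenvector v = (1,-1); generalized eigenvector w with (A-λI)w=v is (1,0).
General solution: e^(-2t)[K_1·v + K_2·(t·v + w)].
Applying x(0)=3, z(0)=1 gives K_1=-1, K_2=4.

x(t) = 4te^(-2t) + 3e^(-2t), z(t) = -4te^(-2t) + e^(-2t)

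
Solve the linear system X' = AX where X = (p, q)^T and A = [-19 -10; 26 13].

Coefficient matrix A = [[-19, -10], [26, 13]].
Characteristic polynomial det(A - λI) = λ^2 + 6λ + 13 = 0.
Eigenvalues λ = -3 ± 2i (complex conjugate pair).
For λ=-3+2i: an eigenvector is (1,-2) - i(2,-3) = (1 - 2i, -2 + 3i).
A real fundamental pair from Re and Im of e^((-3+2i)t)v: X_1 = e^(-3t)(cos(2t)·(1,-2) + sin(2t)·(2,-3)), X_2 = e^(-3t)(sin(2t)·(1,-2) - cos(2t)·(2,-3)).
General solution: c_1X_1 + c_2X_2.

p(t) = 2c_1e^(-3t)sin(2t) + c_1e^(-3t)cos(2t) + c_2e^(-3t)sin(2t) - 2c_2e^(-3t)cos(2t), q(t) = -3c_1e^(-3t)sin(2t) - 2c_1e^(-3t)cos(2t) - 2c_2e^(-3t)sin(2t) + 3c_2e^(-3t)cos(2t)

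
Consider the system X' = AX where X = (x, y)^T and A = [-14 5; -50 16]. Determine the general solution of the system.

x(t) = c_1e^(t)sin(5t) - c_2e^(t)cos(5t), y(t) = 3c_1e^(t)sin(5t) + c_1e^(t)cos(5t) + c_2e^(t)sin(5t) - 3c_2e^(t)cos(5t)

Coefficient matrix A = [[-14, 5], [-50, 16]].
Characteristic polynomial det(A - λI) = λ^2 - 2λ + 26 = 0.
Eigenvalues λ = 1 ± 5i (complex conjugate pair).
For λ=1+5i: an eigenvector is (0,1) - i(1,3) = (0 - i, 1 - 3i).
A real fundamental pair from Re and Im of e^((1+5i)t)v: X_1 = e^(t)(cos(5t)·(0,1) + sin(5t)·(1,3)), X_2 = e^(t)(sin(5t)·(0,1) - cos(5t)·(1,3)).
General solution: c_1X_1 + c_2X_2.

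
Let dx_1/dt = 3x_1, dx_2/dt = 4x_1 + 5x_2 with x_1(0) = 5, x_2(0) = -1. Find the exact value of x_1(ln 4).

320

A = [[3,0],[4,5]]; eigenvalues λ = 3, 5.
Eigenvectors: (-1,2) for λ=3, (0,1) for λ=5.
From the initial condition, c_1 = -5, c_2 = 9.
x_1(ln 4) = (-5)(4^3)(-1) + (9)(4^5)(0) = 320.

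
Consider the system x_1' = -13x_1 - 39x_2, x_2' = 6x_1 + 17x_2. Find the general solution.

Coefficient matrix A = [[-13, -39], [6, 17]].
Characteristic polynomial det(A - λI) = λ^2 - 4λ + 13 = 0.
Eigenvalues λ = 2 ± 3i (complex conjugate pair).
For λ=2+3i: an eigenvector is (3,-1) - i(-2,1) = (3 + 2i, -1 - i).
A real fundamental pair from Re and Im of e^((2+3i)t)v: X_1 = e^(2t)(cos(3t)·(3,-1) + sin(3t)·(-2,1)), X_2 = e^(2t)(sin(3t)·(3,-1) - cos(3t)·(-2,1)).
General solution: c_1X_1 + c_2X_2.

x_1(t) = -2c_1e^(2t)sin(3t) + 3c_1e^(2t)cos(3t) + 3c_2e^(2t)sin(3t) + 2c_2e^(2t)cos(3t), x_2(t) = c_1e^(2t)sin(3t) - c_1e^(2t)cos(3t) - c_2e^(2t)sin(3t) - c_2e^(2t)cos(3t)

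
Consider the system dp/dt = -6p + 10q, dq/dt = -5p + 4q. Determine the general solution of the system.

Coefficient matrix A = [[-6, 10], [-5, 4]].
Characteristic polynomial det(A - λI) = λ^2 + 2λ + 26 = 0.
Eigenvalues λ = -1 ± 5i (complex conjugate pair).
For λ=-1+5i: an eigenvector is (-1,0) - i(1,1) = (-1 - i, 0 - i).
A real fundamental pair from Re and Im of e^((-1+5i)t)v: X_1 = e^(-t)(cos(5t)·(-1,0) + sin(5t)·(1,1)), X_2 = e^(-t)(sin(5t)·(-1,0) - cos(5t)·(1,1)).
General solution: K_1X_1 + K_2X_2.

p(t) = K_1e^(-t)sin(5t) - K_1e^(-t)cos(5t) - K_2e^(-t)sin(5t) - K_2e^(-t)cos(5t), q(t) = K_1e^(-t)sin(5t) - K_2e^(-t)cos(5t)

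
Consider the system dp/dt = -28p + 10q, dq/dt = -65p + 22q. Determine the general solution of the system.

p(t) = c_1e^(-3t)sin(5t) + c_1e^(-3t)cos(5t) + c_2e^(-3t)sin(5t) - c_2e^(-3t)cos(5t), q(t) = 2c_1e^(-3t)sin(5t) + 3c_1e^(-3t)cos(5t) + 3c_2e^(-3t)sin(5t) - 2c_2e^(-3t)cos(5t)

Coefficient matrix A = [[-28, 10], [-65, 22]].
Characteristic polynomial det(A - λI) = λ^2 + 6λ + 34 = 0.
Eigenvalues λ = -3 ± 5i (complex conjugate pair).
For λ=-3+5i: an eigenvector is (1,3) - i(1,2) = (1 - i, 3 - 2i).
A real fundamental pair from Re and Im of e^((-3+5i)t)v: X_1 = e^(-3t)(cos(5t)·(1,3) + sin(5t)·(1,2)), X_2 = e^(-3t)(sin(5t)·(1,3) - cos(5t)·(1,2)).
General solution: c_1X_1 + c_2X_2.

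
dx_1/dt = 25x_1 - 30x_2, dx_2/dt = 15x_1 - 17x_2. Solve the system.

Coefficient matrix A = [[25, -30], [15, -17]].
Characteristic polynomial det(A - λI) = λ^2 - 8λ + 25 = 0.
Eigenvalues λ = 4 ± 3i (complex conjugate pair).
For λ=4+3i: an eigenvector is (3,2) - i(1,1) = (3 - i, 2 - i).
A real fundamental pair from Re and Im of e^((4+3i)t)v: X_1 = e^(4t)(cos(3t)·(3,2) + sin(3t)·(1,1)), X_2 = e^(4t)(sin(3t)·(3,2) - cos(3t)·(1,1)).
General solution: C_1X_1 + C_2X_2.

x_1(t) = C_1e^(4t)sin(3t) + 3C_1e^(4t)cos(3t) + 3C_2e^(4t)sin(3t) - C_2e^(4t)cos(3t), x_2(t) = C_1e^(4t)sin(3t) + 2C_1e^(4t)cos(3t) + 2C_2e^(4t)sin(3t) - C_2e^(4t)cos(3t)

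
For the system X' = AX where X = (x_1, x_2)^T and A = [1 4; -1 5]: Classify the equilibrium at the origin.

A = [[1,4],[-1,5]]; det(A-λI) = λ^2 - 6λ + 9.
repeated λ = 3 with a single eigenvector.

unstable improper node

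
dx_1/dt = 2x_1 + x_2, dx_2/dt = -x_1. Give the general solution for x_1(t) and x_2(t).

x_1(t) = C_1e^(t) + C_2te^(t) - C_2e^(t), x_2(t) = -C_1e^(t) - C_2te^(t) + 2C_2e^(t)

Coefficient matrix A = [[2, 1], [-1, 0]].
Characteristic polynomial det(A - λI) = λ^2 - 2λ + 1 = 0.
Single eigenvalue λ = 1 with algebraic multiplicity 2.
Eigenvector v = (1,-1); generalized eigenvector w with (A-λI)w=v is (-1,2).
General solution: e^(t)[C_1·v + C_2·(t·v + w)].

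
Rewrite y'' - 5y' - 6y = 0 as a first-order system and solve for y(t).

Let x_1 = y, x_2 = y'. Then x_1' = x_2 and x_2' = 6x_1 + 5x_2.
A = [[0,1],[6,5]]; det(A-λI) = λ^2 - 5λ - 6.
Eigenvalues λ = 6, -1 with eigenvectors (1,6), (1,-1).

y(t) = K_1e^(6t) + K_2e^(-t)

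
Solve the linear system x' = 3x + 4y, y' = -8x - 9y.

x(t) = c_1e^(-t) - c_2e^(-5t), y(t) = -c_1e^(-t) + 2c_2e^(-5t)

Coefficient matrix A = [[3, 4], [-8, -9]].
Characteristic polynomial det(A - λI) = λ^2 + 6λ + 5 = 0.
Eigenvalues λ = -1, -5.
For λ=-1: (A-λI) row 1 is [4, 4], so an eigenvector is (1, -1).
For λ=-5: (A-λI) row 1 is [8, 4], so an eigenvector is (-1, 2).
General solution: c_1e^(-t)(1,-1) + c_2e^(-5t)(-1,2).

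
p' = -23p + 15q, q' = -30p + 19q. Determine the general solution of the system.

Coefficient matrix A = [[-23, 15], [-30, 19]].
Characteristic polynomial det(A - λI) = λ^2 + 4λ + 13 = 0.
Eigenvalues λ = -2 ± 3i (complex conjugate pair).
For λ=-2+3i: an eigenvector is (-2,-3) - i(-1,-1) = (-2 + i, -3 + i).
A real fundamental pair from Re and Im of e^((-2+3i)t)v: X_1 = e^(-2t)(cos(3t)·(-2,-3) + sin(3t)·(-1,-1)), X_2 = e^(-2t)(sin(3t)·(-2,-3) - cos(3t)·(-1,-1)).
General solution: K_1X_1 + K_2X_2.

p(t) = -K_1e^(-2t)sin(3t) - 2K_1e^(-2t)cos(3t) - 2K_2e^(-2t)sin(3t) + K_2e^(-2t)cos(3t), q(t) = -K_1e^(-2t)sin(3t) - 3K_1e^(-2t)cos(3t) - 3K_2e^(-2t)sin(3t) + K_2e^(-2t)cos(3t)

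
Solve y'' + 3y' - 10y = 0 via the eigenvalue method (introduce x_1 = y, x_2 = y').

Let x_1 = y, x_2 = y'. Then x_1' = x_2 and x_2' = 10x_1 - 3x_2.
A = [[0,1],[10,-3]]; det(A-λI) = λ^2 + 3λ - 10.
Eigenvalues λ = -5, 2 with eigenvectors (1,-5), (1,2).

y(t) = c_1e^(-5t) + c_2e^(2t)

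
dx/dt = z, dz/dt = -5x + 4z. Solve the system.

Coefficient matrix A = [[0, 1], [-5, 4]].
Characteristic polynomial det(A - λI) = λ^2 - 4λ + 5 = 0.
Eigenvalues λ = 2 ± i (complex conjugate pair).
For λ=2+i: an eigenvector is (1,2) - i(0,-1) = (1, 2 + i).
A real fundamental pair from Re and Im of e^((2+i)t)v: X_1 = e^(2t)(cos(t)·(1,2) + sin(t)·(0,-1)), X_2 = e^(2t)(sin(t)·(1,2) - cos(t)·(0,-1)).
General solution: C_1X_1 + C_2X_2.

x(t) = C_1e^(2t)cos(t) + C_2e^(2t)sin(t), z(t) = -C_1e^(2t)sin(t) + 2C_1e^(2t)cos(t) + 2C_2e^(2t)sin(t) + C_2e^(2t)cos(t)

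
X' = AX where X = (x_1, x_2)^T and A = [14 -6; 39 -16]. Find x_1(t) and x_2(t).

Coefficient matrix A = [[14, -6], [39, -16]].
Characteristic polynomial det(A - λI) = λ^2 + 2λ + 10 = 0.
Eigenvalues λ = -1 ± 3i (complex conjugate pair).
For λ=-1+3i: an eigenvector is (1,2) - i(1,3) = (1 - i, 2 - 3i).
A real fundamental pair from Re and Im of e^((-1+3i)t)v: X_1 = e^(-t)(cos(3t)·(1,2) + sin(3t)·(1,3)), X_2 = e^(-t)(sin(3t)·(1,2) - cos(3t)·(1,3)).
General solution: c_1X_1 + c_2X_2.

x_1(t) = c_1e^(-t)sin(3t) + c_1e^(-t)cos(3t) + c_2e^(-t)sin(3t) - c_2e^(-t)cos(3t), x_2(t) = 3c_1e^(-t)sin(3t) + 2c_1e^(-t)cos(3t) + 2c_2e^(-t)sin(3t) - 3c_2e^(-t)cos(3t)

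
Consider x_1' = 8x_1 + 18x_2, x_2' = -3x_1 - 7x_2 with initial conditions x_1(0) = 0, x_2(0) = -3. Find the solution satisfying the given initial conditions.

Coefficient matrix A = [[8, 18], [-3, -7]].
Characteristic polynomial det(A - λI) = λ^2 - λ - 2 = 0.
Eigenvalues λ = 2, -1.
For λ=2: (A-λI) row 1 is [6, 18], so an eigenvector is (-3, 1).
For λ=-1: (A-λI) row 1 is [9, 18], so an eigenvector is (2, -1).
General solution: K_1e^(2t)(-3,1) + K_2e^(-t)(2,-1).
Applying x_1(0)=0, x_2(0)=-3 gives K_1=6, K_2=9.

x_1(t) = -18e^(2t) + 18e^(-t), x_2(t) = 6e^(2t) - 9e^(-t)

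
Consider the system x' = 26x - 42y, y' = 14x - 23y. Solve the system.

Coefficient matrix A = [[26, -42], [14, -23]].
Characteristic polynomial det(A - λI) = λ^2 - 3λ - 10 = 0.
Eigenvalues λ = -2, 5.
For λ=-2: (A-λI) row 1 is [28, -42], so an eigenvector is (3, 2).
For λ=5: (A-λI) row 1 is [21, -42], so an eigenvector is (-2, -1).
General solution: c_1e^(-2t)(3,2) + c_2e^(5t)(-2,-1).

x(t) = 3c_1e^(-2t) - 2c_2e^(5t), y(t) = 2c_1e^(-2t) - c_2e^(5t)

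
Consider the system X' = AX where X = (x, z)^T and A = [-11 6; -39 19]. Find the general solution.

x(t) = -c_1e^(4t)sin(3t) - c_1e^(4t)cos(3t) - c_2e^(4t)sin(3t) + c_2e^(4t)cos(3t), z(t) = -2c_1e^(4t)sin(3t) - 3c_1e^(4t)cos(3t) - 3c_2e^(4t)sin(3t) + 2c_2e^(4t)cos(3t)

Coefficient matrix A = [[-11, 6], [-39, 19]].
Characteristic polynomial det(A - λI) = λ^2 - 8λ + 25 = 0.
Eigenvalues λ = 4 ± 3i (complex conjugate pair).
For λ=4+3i: an eigenvector is (-1,-3) - i(-1,-2) = (-1 + i, -3 + 2i).
A real fundamental pair from Re and Im of e^((4+3i)t)v: X_1 = e^(4t)(cos(3t)·(-1,-3) + sin(3t)·(-1,-2)), X_2 = e^(4t)(sin(3t)·(-1,-3) - cos(3t)·(-1,-2)).
General solution: c_1X_1 + c_2X_2.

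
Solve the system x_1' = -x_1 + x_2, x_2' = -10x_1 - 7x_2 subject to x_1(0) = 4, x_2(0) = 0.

Coefficient matrix A = [[-1, 1], [-10, -7]].
Characteristic polynomial det(A - λI) = λ^2 + 8λ + 17 = 0.
Eigenvalues λ = -4 ± i (complex conjugate pair).
For λ=-4+i: an eigenvector is (0,1) - i(1,-3) = (0 - i, 1 + 3i).
A real fundamental pair from Re and Im of e^((-4+i)t)v: X_1 = e^(-4t)(cos(t)·(0,1) + sin(t)·(1,-3)), X_2 = e^(-4t)(sin(t)·(0,1) - cos(t)·(1,-3)).
General solution: c_1X_1 + c_2X_2.
Applying x_1(0)=4, x_2(0)=0 gives c_1=12, c_2=-4.

x_1(t) = 12e^(-4t)sin(t) + 4e^(-4t)cos(t), x_2(t) = -40e^(-4t)sin(t)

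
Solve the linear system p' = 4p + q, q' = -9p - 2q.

Coefficient matrix A = [[4, 1], [-9, -2]].
Characteristic polynomial det(A - λI) = λ^2 - 2λ + 1 = 0.
Single eigenvalue λ = 1 with algebraic multiplicity 2.
Eigenvector v = (1,-3); generalized eigenvector w with (A-λI)w=v is (1,-2).
General solution: e^(t)[c_1·v + c_2·(t·v + w)].

p(t) = c_1e^(t) + c_2te^(t) + c_2e^(t), q(t) = -3c_1e^(t) - 3c_2te^(t) - 2c_2e^(t)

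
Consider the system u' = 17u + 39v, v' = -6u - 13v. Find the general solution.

u(t) = -2c_1e^(2t)sin(3t) - 3c_1e^(2t)cos(3t) - 3c_2e^(2t)sin(3t) + 2c_2e^(2t)cos(3t), v(t) = c_1e^(2t)sin(3t) + c_1e^(2t)cos(3t) + c_2e^(2t)sin(3t) - c_2e^(2t)cos(3t)

Coefficient matrix A = [[17, 39], [-6, -13]].
Characteristic polynomial det(A - λI) = λ^2 - 4λ + 13 = 0.
Eigenvalues λ = 2 ± 3i (complex conjugate pair).
For λ=2+3i: an eigenvector is (-3,1) - i(-2,1) = (-3 + 2i, 1 - i).
A real fundamental pair from Re and Im of e^((2+3i)t)v: X_1 = e^(2t)(cos(3t)·(-3,1) + sin(3t)·(-2,1)), X_2 = e^(2t)(sin(3t)·(-3,1) - cos(3t)·(-2,1)).
General solution: c_1X_1 + c_2X_2.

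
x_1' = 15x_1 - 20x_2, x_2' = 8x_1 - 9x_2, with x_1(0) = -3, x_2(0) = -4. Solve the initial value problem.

x_1(t) = 11e^(3t)sin(4t) - 3e^(3t)cos(4t), x_2(t) = 6e^(3t)sin(4t) - 4e^(3t)cos(4t)

Coefficient matrix A = [[15, -20], [8, -9]].
Characteristic polynomial det(A - λI) = λ^2 - 6λ + 25 = 0.
Eigenvalues λ = 3 ± 4i (complex conjugate pair).
For λ=3+4i: an eigenvector is (-1,-1) - i(2,1) = (-1 - 2i, -1 - i).
A real fundamental pair from Re and Im of e^((3+4i)t)v: X_1 = e^(3t)(cos(4t)·(-1,-1) + sin(4t)·(2,1)), X_2 = e^(3t)(sin(4t)·(-1,-1) - cos(4t)·(2,1)).
General solution: c_1X_1 + c_2X_2.
Applying x_1(0)=-3, x_2(0)=-4 gives c_1=5, c_2=-1.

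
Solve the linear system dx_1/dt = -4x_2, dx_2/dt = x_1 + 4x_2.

x_1(t) = 2c_1e^(2t) + 2c_2te^(2t) - c_2e^(2t), x_2(t) = -c_1e^(2t) - c_2te^(2t)

Coefficient matrix A = [[0, -4], [1, 4]].
Characteristic polynomial det(A - λI) = λ^2 - 4λ + 4 = 0.
Single eigenvalue λ = 2 with algebraic multiplicity 2.
Eigenvector v = (2,-1); generalized eigenvector w with (A-λI)w=v is (-1,0).
General solution: e^(2t)[c_1·v + c_2·(t·v + w)].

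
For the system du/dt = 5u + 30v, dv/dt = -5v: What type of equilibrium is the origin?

saddle

A = [[5,30],[0,-5]]; det(A-λI) = λ^2 - 25.
λ = -5, 5: opposite signs.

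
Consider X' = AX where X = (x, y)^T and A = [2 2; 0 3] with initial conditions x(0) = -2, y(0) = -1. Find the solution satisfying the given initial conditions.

x(t) = -2e^(3t), y(t) = -e^(3t)

Coefficient matrix A = [[2, 2], [0, 3]].
Characteristic polynomial det(A - λI) = λ^2 - 5λ + 6 = 0.
Eigenvalues λ = 3, 2.
For λ=3: (A-λI) row 1 is [-1, 2], so an eigenvector is (-2, -1).
For λ=2: (A-λI) row 1 is [0, 2], so an eigenvector is (1, 0).
General solution: K_1e^(3t)(-2,-1) + K_2e^(2t)(1,0).
Applying x(0)=-2, y(0)=-1 gives K_1=1, K_2=0.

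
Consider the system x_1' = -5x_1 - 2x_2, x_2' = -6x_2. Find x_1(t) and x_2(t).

Coefficient matrix A = [[-5, -2], [0, -6]].
Characteristic polynomial det(A - λI) = λ^2 + 11λ + 30 = 0.
Eigenvalues λ = -5, -6.
For λ=-5: (A-λI) row 1 is [0, -2], so an eigenvector is (1, 0).
For λ=-6: (A-λI) row 1 is [1, -2], so an eigenvector is (2, 1).
General solution: K_1e^(-5t)(1,0) + K_2e^(-6t)(2,1).

x_1(t) = K_1e^(-5t) + 2K_2e^(-6t), x_2(t) = K_2e^(-6t)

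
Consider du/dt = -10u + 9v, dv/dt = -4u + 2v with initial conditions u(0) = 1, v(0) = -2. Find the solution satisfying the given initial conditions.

Coefficient matrix A = [[-10, 9], [-4, 2]].
Characteristic polynomial det(A - λI) = λ^2 + 8λ + 16 = 0.
Single eigenvalue λ = -4 with algebraic multiplicity 2.
Eigenvector v = (-3,-2); generalized eigenvector w with (A-λI)w=v is (2,1).
General solution: e^(-4t)[C_1·v + C_2·(t·v + w)].
Applying u(0)=1, v(0)=-2 gives C_1=5, C_2=8.

u(t) = -24te^(-4t) + e^(-4t), v(t) = -16te^(-4t) - 2e^(-4t)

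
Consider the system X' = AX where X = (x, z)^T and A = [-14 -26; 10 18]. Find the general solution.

x(t) = 2K_1e^(2t)sin(2t) + 3K_1e^(2t)cos(2t) + 3K_2e^(2t)sin(2t) - 2K_2e^(2t)cos(2t), z(t) = -K_1e^(2t)sin(2t) - 2K_1e^(2t)cos(2t) - 2K_2e^(2t)sin(2t) + K_2e^(2t)cos(2t)

Coefficient matrix A = [[-14, -26], [10, 18]].
Characteristic polynomial det(A - λI) = λ^2 - 4λ + 8 = 0.
Eigenvalues λ = 2 ± 2i (complex conjugate pair).
For λ=2+2i: an eigenvector is (3,-2) - i(2,-1) = (3 - 2i, -2 + i).
A real fundamental pair from Re and Im of e^((2+2i)t)v: X_1 = e^(2t)(cos(2t)·(3,-2) + sin(2t)·(2,-1)), X_2 = e^(2t)(sin(2t)·(3,-2) - cos(2t)·(2,-1)).
General solution: K_1X_1 + K_2X_2.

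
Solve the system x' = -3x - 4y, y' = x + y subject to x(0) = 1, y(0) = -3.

Coefficient matrix A = [[-3, -4], [1, 1]].
Characteristic polynomial det(A - λI) = λ^2 + 2λ + 1 = 0.
Single eigenvalue λ = -1 with algebraic multiplicity 2.
Eigenvector v = (-2,1); generalized eigenvector w with (A-λI)w=v is (1,0).
General solution: e^(-t)[K_1·v + K_2·(t·v + w)].
Applying x(0)=1, y(0)=-3 gives K_1=-3, K_2=-5.

x(t) = 10te^(-t) + e^(-t), y(t) = -5te^(-t) - 3e^(-t)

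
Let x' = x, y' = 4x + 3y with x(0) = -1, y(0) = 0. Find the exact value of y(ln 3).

A = [[1,0],[4,3]]; eigenvalues λ = 1, 3.
Eigenvectors: (-1,2) for λ=1, (0,1) for λ=3.
From the initial condition, c_1 = 1, c_2 = -2.
y(ln 3) = (1)(3^1)(2) + (-2)(3^3)(1) = -48.

-48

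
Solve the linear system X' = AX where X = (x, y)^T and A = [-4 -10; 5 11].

Coefficient matrix A = [[-4, -10], [5, 11]].
Characteristic polynomial det(A - λI) = λ^2 - 7λ + 6 = 0.
Eigenvalues λ = 6, 1.
For λ=6: (A-λI) row 1 is [-10, -10], so an eigenvector is (-1, 1).
For λ=1: (A-λI) row 1 is [-5, -10], so an eigenvector is (2, -1).
General solution: C_1e^(6t)(-1,1) + C_2e^(t)(2,-1).

x(t) = -C_1e^(6t) + 2C_2e^(t), y(t) = C_1e^(6t) - C_2e^(t)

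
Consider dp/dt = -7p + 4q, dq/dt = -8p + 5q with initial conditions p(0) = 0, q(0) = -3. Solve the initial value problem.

Coefficient matrix A = [[-7, 4], [-8, 5]].
Characteristic polynomial det(A - λI) = λ^2 + 2λ - 3 = 0.
Eigenvalues λ = 1, -3.
For λ=1: (A-λI) row 1 is [-8, 4], so an eigenvector is (1, 2).
For λ=-3: (A-λI) row 1 is [-4, 4], so an eigenvector is (1, 1).
General solution: c_1e^(t)(1,2) + c_2e^(-3t)(1,1).
Applying p(0)=0, q(0)=-3 gives c_1=-3, c_2=3.

p(t) = -3e^(t) + 3e^(-3t), q(t) = -6e^(t) + 3e^(-3t)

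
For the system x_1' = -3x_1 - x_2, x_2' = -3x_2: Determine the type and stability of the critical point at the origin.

stable improper node

A = [[-3,-1],[0,-3]]; det(A-λI) = λ^2 + 6λ + 9.
repeated λ = -3 with a single eigenvector.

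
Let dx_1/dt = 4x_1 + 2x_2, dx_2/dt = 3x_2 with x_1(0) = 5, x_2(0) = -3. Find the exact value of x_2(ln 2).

A = [[4,2],[0,3]]; eigenvalues λ = 3, 4.
Eigenvectors: (-2,1) for λ=3, (-1,0) for λ=4.
From the initial condition, c_1 = -3, c_2 = 1.
x_2(ln 2) = (-3)(2^3)(1) + (1)(2^4)(0) = -24.

-24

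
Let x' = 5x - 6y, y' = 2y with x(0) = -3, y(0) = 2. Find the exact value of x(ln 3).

A = [[5,-6],[0,2]]; eigenvalues λ = 2, 5.
Eigenvectors: (2,1) for λ=2, (-1,0) for λ=5.
From the initial condition, c_1 = 2, c_2 = 7.
x(ln 3) = (2)(3^2)(2) + (7)(3^5)(-1) = -1665.

-1665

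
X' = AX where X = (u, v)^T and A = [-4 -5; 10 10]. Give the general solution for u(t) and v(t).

u(t) = c_1e^(3t)sin(t) + 2c_1e^(3t)cos(t) + 2c_2e^(3t)sin(t) - c_2e^(3t)cos(t), v(t) = -c_1e^(3t)sin(t) - 3c_1e^(3t)cos(t) - 3c_2e^(3t)sin(t) + c_2e^(3t)cos(t)

Coefficient matrix A = [[-4, -5], [10, 10]].
Characteristic polynomial det(A - λI) = λ^2 - 6λ + 10 = 0.
Eigenvalues λ = 3 ± i (complex conjugate pair).
For λ=3+i: an eigenvector is (2,-3) - i(1,-1) = (2 - i, -3 + i).
A real fundamental pair from Re and Im of e^((3+i)t)v: X_1 = e^(3t)(cos(t)·(2,-3) + sin(t)·(1,-1)), X_2 = e^(3t)(sin(t)·(2,-3) - cos(t)·(1,-1)).
General solution: c_1X_1 + c_2X_2.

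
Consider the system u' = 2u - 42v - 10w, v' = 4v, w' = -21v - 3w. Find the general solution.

u(t) = C_1e^(2t) + 2C_2e^(-3t) - 6C_3e^(4t), v(t) = C_3e^(4t), w(t) = C_2e^(-3t) - 3C_3e^(4t)

Coefficient matrix A = [[2, -42, -10], [0, 4, 0], [0, -21, -3]].
det(A - λI) = 0 gives eigenvalues λ = 2, -3, 4.
For λ=2: eigenvector (1,0,0).
For λ=-3: eigenvector (2,0,1).
For λ=4: eigenvector (-6,1,-3).
General solution: C_1e^(2t)(1,0,0) + C_2e^(-3t)(2,0,1) + C_3e^(4t)(-6,1,-3).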